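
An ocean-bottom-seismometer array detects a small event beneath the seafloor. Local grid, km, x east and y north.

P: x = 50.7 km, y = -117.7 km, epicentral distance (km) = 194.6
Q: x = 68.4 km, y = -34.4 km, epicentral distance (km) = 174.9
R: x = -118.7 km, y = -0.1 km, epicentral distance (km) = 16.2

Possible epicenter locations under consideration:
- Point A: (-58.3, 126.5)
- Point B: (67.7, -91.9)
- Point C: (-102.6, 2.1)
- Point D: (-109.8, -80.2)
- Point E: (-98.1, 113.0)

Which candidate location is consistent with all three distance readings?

For each candidate, compare |candidate − station| to the reported distance:
Point A: residuals P 72.8, Q 29.9, R 124.1 → max 124.1 km
Point B: residuals P 163.7, Q 117.4, R 191.6 → max 191.6 km
Point C: residuals P 0.0, Q 0.0, R 0.0 → max 0.0 km
Point D: residuals P 29.8, Q 9.1, R 64.4 → max 64.4 km
Point E: residuals P 79.9, Q 47.5, R 98.8 → max 98.8 km
Only Point C has all residuals ≈ 0.

Point C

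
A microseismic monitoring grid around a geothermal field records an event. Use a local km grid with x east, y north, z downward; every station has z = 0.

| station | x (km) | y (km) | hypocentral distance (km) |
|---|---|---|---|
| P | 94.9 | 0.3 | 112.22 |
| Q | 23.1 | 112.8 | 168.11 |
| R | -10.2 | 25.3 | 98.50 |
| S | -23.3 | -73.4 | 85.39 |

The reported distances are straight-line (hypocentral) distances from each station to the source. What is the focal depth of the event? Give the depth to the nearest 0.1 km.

Each station gives a sphere (x−x_i)² + (y−y_i)² + z² = d_i² (stations at z=0).
Subtracting the P sphere from Q and R: z² cancels, leaving linear equations in x and y:
-143.6 x + 225.0 y = -11416.29
-210.2 x + 50.0 y = -5370.89
Solving: x ≈ 15.895, y ≈ -40.594 km (keep extra digits for the depth step; rounded: 15.9, -40.6).
Then from the P sphere: z² = 112.22² − (x − 94.9)² − (y − 0.3)² with x = 15.895, y = -40.594, so z ≈ 68.405 ≈ 68.4 km.

depth ≈ 68.4 km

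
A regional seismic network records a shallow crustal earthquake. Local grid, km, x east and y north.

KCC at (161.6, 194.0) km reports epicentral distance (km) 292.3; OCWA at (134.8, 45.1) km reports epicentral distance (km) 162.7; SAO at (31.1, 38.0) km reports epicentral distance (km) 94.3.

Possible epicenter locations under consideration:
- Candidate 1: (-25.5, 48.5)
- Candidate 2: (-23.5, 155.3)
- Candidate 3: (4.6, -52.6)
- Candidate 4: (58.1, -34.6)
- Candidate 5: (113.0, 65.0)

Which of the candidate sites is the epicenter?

For each candidate, compare |candidate − station| to the reported distance:
Candidate 1: residuals KCC 55.3, OCWA 2.4, SAO 36.7 → max 55.3 km
Candidate 2: residuals KCC 103.2, OCWA 30.2, SAO 35.1 → max 103.2 km
Candidate 3: residuals KCC 0.0, OCWA 0.1, SAO 0.1 → max 0.1 km
Candidate 4: residuals KCC 41.4, OCWA 52.1, SAO 16.8 → max 52.1 km
Candidate 5: residuals KCC 154.4, OCWA 133.2, SAO 8.1 → max 154.4 km
Only Candidate 3 has all residuals ≈ 0.

Candidate 3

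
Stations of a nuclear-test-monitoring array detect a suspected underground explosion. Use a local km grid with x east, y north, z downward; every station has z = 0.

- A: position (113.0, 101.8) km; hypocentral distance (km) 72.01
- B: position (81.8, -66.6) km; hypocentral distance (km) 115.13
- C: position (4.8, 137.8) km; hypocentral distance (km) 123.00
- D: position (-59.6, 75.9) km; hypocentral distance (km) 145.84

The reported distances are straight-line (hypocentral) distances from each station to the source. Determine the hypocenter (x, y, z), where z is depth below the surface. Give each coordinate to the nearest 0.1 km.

(79.9, 44.8, 29.0)

Each station gives a sphere (x−x_i)² + (y−y_i)² + z² = d_i² (stations at z=0).
Subtracting the A sphere from B and C: z² cancels, leaving linear equations in x and y:
-62.4 x − 336.8 y = -20074.92
-216.4 x + 72.0 y = -14063.92
Solving: x ≈ 79.897, y ≈ 44.802 km (keep extra digits for the depth step; rounded: 79.9, 44.8).
Then from the A sphere: z² = 72.01² − (x − 113.0)² − (y − 101.8)² with x = 79.897, y = 44.802, so z ≈ 28.998 ≈ 29.0 km.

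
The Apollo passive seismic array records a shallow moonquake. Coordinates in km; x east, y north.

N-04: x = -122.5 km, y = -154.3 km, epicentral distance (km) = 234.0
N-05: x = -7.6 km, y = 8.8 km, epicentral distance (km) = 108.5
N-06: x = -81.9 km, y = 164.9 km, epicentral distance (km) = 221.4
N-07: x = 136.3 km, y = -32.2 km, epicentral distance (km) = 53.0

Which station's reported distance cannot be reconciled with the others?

N-06

Solve using three stations at a time. Using N-04, N-05, N-07 (subtract circle equations pairwise → linear system) gives (x, y) ≈ (85.4, -47.0).
Distances from that point to each station vs reported:
  N-04: calculated 234.0 vs reported 234.0 → residual 0.0 km
  N-05: calculated 108.5 vs reported 108.5 → residual 0.0 km
  N-06: calculated 270.0 vs reported 221.4 → residual 48.6 km
  N-07: calculated 53.0 vs reported 53.0 → residual 0.0 km
N-04, N-05, N-07 are mutually consistent (residuals ≈ 0); N-06 is off by 48.6 km.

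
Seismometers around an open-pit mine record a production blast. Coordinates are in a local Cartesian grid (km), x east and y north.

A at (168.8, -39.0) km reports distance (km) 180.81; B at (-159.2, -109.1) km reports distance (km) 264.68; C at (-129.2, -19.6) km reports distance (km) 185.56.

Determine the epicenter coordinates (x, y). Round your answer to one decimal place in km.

x ≈ 29.6 km, y ≈ 76.4 km

Circle about each station: (x − 168.8)² + (y + 39.0)² = 180.81²; (x + 159.2)² + (y + 109.1)² = 264.68²; (x + 129.2)² + (y + 19.6)² = 185.56².
Subtracting pairs of circle equations eliminates x²+y² and gives linear equations (the radical axes):
-656.0 x − 140.2 y = -30130.24
-596.0 x + 38.8 y = -14677.90
Solving the 2×2 system: x ≈ 29.6, y ≈ 76.4 km.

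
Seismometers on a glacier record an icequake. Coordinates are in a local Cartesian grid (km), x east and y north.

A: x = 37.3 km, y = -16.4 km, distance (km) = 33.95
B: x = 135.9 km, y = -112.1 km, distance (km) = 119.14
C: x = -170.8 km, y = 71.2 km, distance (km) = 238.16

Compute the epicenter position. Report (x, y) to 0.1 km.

Circle about each station: (x − 37.3)² + (y + 16.4)² = 33.95²; (x − 135.9)² + (y + 112.1)² = 119.14²; (x + 170.8)² + (y − 71.2)² = 238.16².
Subtracting pairs of circle equations eliminates x²+y² and gives linear equations (the radical axes):
197.2 x − 191.4 y = 16333.23
-416.2 x + 175.2 y = -22985.75
Solving the 2×2 system: x ≈ 34.1, y ≈ -50.2 km.

(34.1, -50.2)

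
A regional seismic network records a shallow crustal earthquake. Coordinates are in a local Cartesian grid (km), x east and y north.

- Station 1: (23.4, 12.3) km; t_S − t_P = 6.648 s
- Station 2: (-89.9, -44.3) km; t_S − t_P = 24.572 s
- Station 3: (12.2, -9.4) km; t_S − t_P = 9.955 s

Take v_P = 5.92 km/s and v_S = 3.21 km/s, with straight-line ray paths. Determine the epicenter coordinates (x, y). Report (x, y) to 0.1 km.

59.0 km east, 42.4 km north

Distance from S−P lag: d = Δt · v_P v_S / (v_P − v_S) = Δt · (5.92·3.21)/(5.92−3.21) ≈ 7.0123·Δt.
So d_Station 1 = 46.62, d_Station 2 = 172.31, d_Station 3 = 69.81 km.
Circle about each station: (x − 23.4)² + (y − 12.3)² = 46.62²; (x + 89.9)² + (y + 44.3)² = 172.31²; (x − 12.2)² + (y + 9.4)² = 69.81².
Subtracting the Station 1 equation from the Station 2 and Station 3 equations removes the quadratic terms:
-226.6 x − 113.2 y = -18171.66
-22.4 x − 43.4 y = -3161.66
Solving the 2×2 system: x ≈ 59.0, y ≈ 42.4 km.
Check against Station 1 (with the unrounded x, y): √((x − 23.4)²+(y − 12.3)²) = 46.63 ≈ 46.62 km. ✓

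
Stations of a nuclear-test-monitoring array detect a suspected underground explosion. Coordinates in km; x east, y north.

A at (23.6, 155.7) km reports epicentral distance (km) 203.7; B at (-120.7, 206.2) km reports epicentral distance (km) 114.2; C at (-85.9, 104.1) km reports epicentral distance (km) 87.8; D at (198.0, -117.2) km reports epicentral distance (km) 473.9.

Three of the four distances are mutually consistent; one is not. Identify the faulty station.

D

Solve using three stations at a time. Using A, B, C (subtract circle equations pairwise → linear system) gives (x, y) ≈ (-173.7, 105.0).
Distances from that point to each station vs reported:
  A: calculated 203.7 vs reported 203.7 → residual 0.0 km
  B: calculated 114.2 vs reported 114.2 → residual 0.0 km
  C: calculated 87.8 vs reported 87.8 → residual 0.0 km
  D: calculated 433.1 vs reported 473.9 → residual 40.8 km
A, B, C are mutually consistent (residuals ≈ 0); D is off by 40.8 km.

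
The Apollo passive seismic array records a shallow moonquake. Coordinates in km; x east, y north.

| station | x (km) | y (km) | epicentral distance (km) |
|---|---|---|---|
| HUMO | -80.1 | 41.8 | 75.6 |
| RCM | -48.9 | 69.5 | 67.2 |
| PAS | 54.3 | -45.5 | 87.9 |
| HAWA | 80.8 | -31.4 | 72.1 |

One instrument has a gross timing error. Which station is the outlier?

Solve using three stations at a time. Using HUMO, RCM, PAS (subtract circle equations pairwise → linear system) gives (x, y) ≈ (-9.3, 15.2).
Distances from that point to each station vs reported:
  HUMO: calculated 75.6 vs reported 75.6 → residual 0.0 km
  RCM: calculated 67.2 vs reported 67.2 → residual 0.0 km
  PAS: calculated 87.9 vs reported 87.9 → residual 0.0 km
  HAWA: calculated 101.4 vs reported 72.1 → residual 29.3 km
HUMO, RCM, PAS are mutually consistent (residuals ≈ 0); HAWA is off by 29.3 km.

HAWA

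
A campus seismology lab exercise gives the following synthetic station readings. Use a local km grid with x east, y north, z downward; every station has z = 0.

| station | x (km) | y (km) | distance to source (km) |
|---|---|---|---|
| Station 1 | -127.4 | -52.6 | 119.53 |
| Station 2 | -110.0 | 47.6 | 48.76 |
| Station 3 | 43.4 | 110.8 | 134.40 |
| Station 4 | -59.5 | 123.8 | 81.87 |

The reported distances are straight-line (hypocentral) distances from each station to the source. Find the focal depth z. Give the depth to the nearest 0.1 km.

Each station gives a sphere (x−x_i)² + (y−y_i)² + z² = d_i² (stations at z=0).
Subtracting the Station 1 sphere from Station 2 and Station 3: z² cancels, leaving linear equations in x and y:
34.8 x + 200.4 y = 7278.12
341.6 x + 326.8 y = -8613.26
Solving: x ≈ -71.904, y ≈ 48.804 km (keep extra digits for the depth step; rounded: -71.9, 48.8).
Then from the Station 1 sphere: z² = 119.53² − (x + 127.4)² − (y + 52.6)² with x = -71.904, y = 48.804, so z ≈ 30.411 ≈ 30.4 km.

z ≈ 30.4 km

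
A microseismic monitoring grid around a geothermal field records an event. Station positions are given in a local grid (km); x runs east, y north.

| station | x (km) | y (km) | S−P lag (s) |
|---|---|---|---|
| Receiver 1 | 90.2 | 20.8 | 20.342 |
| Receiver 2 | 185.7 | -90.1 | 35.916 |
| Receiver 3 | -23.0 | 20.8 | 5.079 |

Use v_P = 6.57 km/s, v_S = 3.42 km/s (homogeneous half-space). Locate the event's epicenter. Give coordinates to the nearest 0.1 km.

x ≈ -53.6 km, y ≈ 1.4 km

Distance from S−P lag: d = Δt · v_P v_S / (v_P − v_S) = Δt · (6.57·3.42)/(6.57−3.42) ≈ 7.1331·Δt.
So d_Receiver 1 = 145.10, d_Receiver 2 = 256.19, d_Receiver 3 = 36.23 km.
Circle about each station: (x − 90.2)² + (y − 20.8)² = 145.10²; (x − 185.7)² + (y + 90.1)² = 256.19²; (x + 23.0)² + (y − 20.8)² = 36.23².
Subtracting pairs of circle equations eliminates x²+y² and gives linear equations (the radical axes):
191.0 x − 221.8 y = -10545.49
-226.4 x + 0.0 y = 12134.36
Solving the 2×2 system: x ≈ -53.6, y ≈ 1.4 km.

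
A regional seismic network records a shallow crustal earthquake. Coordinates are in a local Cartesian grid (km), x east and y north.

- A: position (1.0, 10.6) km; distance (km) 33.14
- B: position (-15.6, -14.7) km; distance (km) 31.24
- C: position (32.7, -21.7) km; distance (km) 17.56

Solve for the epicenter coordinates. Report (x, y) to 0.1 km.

(15.3, -19.3)

Circle about each station: (x − 1.0)² + (y − 10.6)² = 33.14²; (x + 15.6)² + (y + 14.7)² = 31.24²; (x − 32.7)² + (y + 21.7)² = 17.56².
Subtracting the A equation from the B and C equations removes the quadratic terms:
-33.2 x − 50.6 y = 468.41
63.4 x − 64.6 y = 2216.73
Solving the 2×2 system: x ≈ 15.3, y ≈ -19.3 km.
Check against A (with the unrounded x, y): √((x − 1.0)²+(y − 10.6)²) = 33.14 ≈ 33.14 km. ✓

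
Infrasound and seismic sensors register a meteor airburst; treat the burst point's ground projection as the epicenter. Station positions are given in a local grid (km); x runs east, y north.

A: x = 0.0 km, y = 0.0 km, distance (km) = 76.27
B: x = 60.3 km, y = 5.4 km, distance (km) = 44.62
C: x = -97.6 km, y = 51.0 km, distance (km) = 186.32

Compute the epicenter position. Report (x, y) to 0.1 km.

Circle about each station: x² + y² = 76.27²; (x − 60.3)² + (y − 5.4)² = 44.62²; (x + 97.6)² + (y − 51.0)² = 186.32².
Subtracting pairs of circle equations eliminates x²+y² and gives linear equations (the radical axes):
120.6 x + 10.8 y = 7491.42
-195.2 x + 102.0 y = -16771.27
Solving the 2×2 system: x ≈ 65.6, y ≈ -38.9 km.
Check against A (with the unrounded x, y): √(x²+y²) = 76.26 ≈ 76.27 km. ✓

x ≈ 65.6 km, y ≈ -38.9 km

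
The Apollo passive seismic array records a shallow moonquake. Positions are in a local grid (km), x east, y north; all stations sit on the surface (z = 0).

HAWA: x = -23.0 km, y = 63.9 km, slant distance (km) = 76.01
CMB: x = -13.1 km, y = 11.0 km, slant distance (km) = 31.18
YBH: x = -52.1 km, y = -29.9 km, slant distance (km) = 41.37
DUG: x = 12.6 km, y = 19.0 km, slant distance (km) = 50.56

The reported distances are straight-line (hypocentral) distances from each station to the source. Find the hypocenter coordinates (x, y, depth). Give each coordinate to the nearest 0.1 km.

x ≈ -23.6 km, y ≈ -9.0 km, depth ≈ 21.5 km

Each station gives a sphere (x−x_i)² + (y−y_i)² + z² = d_i² (stations at z=0).
Subtracting the HAWA sphere from CMB and YBH: z² cancels, leaving linear equations in x and y:
19.8 x − 105.8 y = 485.73
-58.2 x − 187.6 y = 3062.25
Solving: x ≈ -23.588, y ≈ -9.005 km (keep extra digits for the depth step; rounded: -23.6, -9.0).
Then from the HAWA sphere: z² = 76.01² − (x + 23.0)² − (y − 63.9)² with x = -23.588, y = -9.005, so z ≈ 21.495 ≈ 21.5 km.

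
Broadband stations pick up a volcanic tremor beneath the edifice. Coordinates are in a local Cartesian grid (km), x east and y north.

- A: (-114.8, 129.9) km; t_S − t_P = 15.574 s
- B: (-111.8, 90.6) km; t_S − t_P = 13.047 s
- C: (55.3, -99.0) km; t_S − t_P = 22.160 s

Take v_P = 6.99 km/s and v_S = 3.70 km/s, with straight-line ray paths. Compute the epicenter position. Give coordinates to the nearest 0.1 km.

x ≈ -13.6 km, y ≈ 61.0 km

Distance from S−P lag: d = Δt · v_P v_S / (v_P − v_S) = Δt · (6.99·3.70)/(6.99−3.70) ≈ 7.8611·Δt.
So d_A = 122.43, d_B = 102.56, d_C = 174.20 km.
Circle about each station: (x + 114.8)² + (y − 129.9)² = 122.43²; (x + 111.8)² + (y − 90.6)² = 102.56²; (x − 55.3)² + (y + 99.0)² = 174.20².
Subtracting the A equation from the B and C equations removes the quadratic terms:
6.0 x − 78.6 y = -4874.90
340.2 x − 457.8 y = -32550.50
Solving the 2×2 system: x ≈ -13.6, y ≈ 61.0 km.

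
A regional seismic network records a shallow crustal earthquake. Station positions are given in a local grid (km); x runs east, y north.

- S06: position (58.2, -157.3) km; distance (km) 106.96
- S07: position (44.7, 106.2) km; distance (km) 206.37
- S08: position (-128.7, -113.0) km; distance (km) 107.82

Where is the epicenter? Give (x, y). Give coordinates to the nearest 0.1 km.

x ≈ -23.7 km, y ≈ -88.5 km

Circle about each station: (x − 58.2)² + (y + 157.3)² = 106.96²; (x − 44.7)² + (y − 106.2)² = 206.37²; (x + 128.7)² + (y + 113.0)² = 107.82².
Subtracting pairs of circle equations eliminates x²+y² and gives linear equations (the radical axes):
-27.0 x + 527.0 y = -46002.14
-373.8 x + 88.6 y = 1017.45
Solving the 2×2 system: x ≈ -23.7, y ≈ -88.5 km.
Check against S06 (with the unrounded x, y): √((x − 58.2)²+(y + 157.3)²) = 106.96 ≈ 106.96 km. ✓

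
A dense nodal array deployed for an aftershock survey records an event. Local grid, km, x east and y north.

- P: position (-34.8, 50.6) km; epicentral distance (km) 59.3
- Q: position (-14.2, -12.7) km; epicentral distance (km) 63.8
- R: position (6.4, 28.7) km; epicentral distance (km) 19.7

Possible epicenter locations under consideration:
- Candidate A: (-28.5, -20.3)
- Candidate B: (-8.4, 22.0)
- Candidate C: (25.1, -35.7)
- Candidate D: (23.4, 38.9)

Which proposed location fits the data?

For each candidate, compare |candidate − station| to the reported distance:
Candidate A: residuals P 11.9, Q 47.6, R 40.5 → max 47.6 km
Candidate B: residuals P 20.4, Q 28.6, R 3.5 → max 28.6 km
Candidate C: residuals P 45.8, Q 18.3, R 47.4 → max 47.4 km
Candidate D: residuals P 0.1, Q 0.0, R 0.1 → max 0.1 km
Only Candidate D has all residuals ≈ 0.

Candidate D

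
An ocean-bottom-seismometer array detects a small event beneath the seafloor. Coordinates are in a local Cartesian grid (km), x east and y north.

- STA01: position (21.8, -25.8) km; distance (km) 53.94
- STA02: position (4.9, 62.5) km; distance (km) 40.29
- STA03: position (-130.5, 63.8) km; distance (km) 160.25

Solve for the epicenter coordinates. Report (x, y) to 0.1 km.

(25.7, 28.0)

Circle about each station: (x − 21.8)² + (y + 25.8)² = 53.94²; (x − 4.9)² + (y − 62.5)² = 40.29²; (x + 130.5)² + (y − 63.8)² = 160.25².
Subtracting the STA01 equation from the STA02 and STA03 equations removes the quadratic terms:
-33.8 x + 176.6 y = 4075.62
-304.6 x + 179.2 y = -2810.73
Solving the 2×2 system: x ≈ 25.7, y ≈ 28.0 km.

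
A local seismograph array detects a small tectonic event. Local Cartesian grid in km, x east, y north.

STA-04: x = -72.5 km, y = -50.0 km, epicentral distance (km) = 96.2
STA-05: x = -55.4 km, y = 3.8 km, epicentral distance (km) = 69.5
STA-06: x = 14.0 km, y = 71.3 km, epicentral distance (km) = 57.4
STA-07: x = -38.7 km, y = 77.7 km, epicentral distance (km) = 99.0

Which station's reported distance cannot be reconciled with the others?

STA-06

Solve using three stations at a time. Using STA-04, STA-05, STA-07 (subtract circle equations pairwise → linear system) gives (x, y) ≈ (13.1, -6.5).
Distances from that point to each station vs reported:
  STA-04: calculated 96.0 vs reported 96.2 → residual 0.2 km
  STA-05: calculated 69.3 vs reported 69.5 → residual 0.2 km
  STA-06: calculated 77.8 vs reported 57.4 → residual 20.4 km
  STA-07: calculated 98.8 vs reported 99.0 → residual 0.2 km
STA-04, STA-05, STA-07 are mutually consistent (residuals ≈ 0); STA-06 is off by 20.4 km.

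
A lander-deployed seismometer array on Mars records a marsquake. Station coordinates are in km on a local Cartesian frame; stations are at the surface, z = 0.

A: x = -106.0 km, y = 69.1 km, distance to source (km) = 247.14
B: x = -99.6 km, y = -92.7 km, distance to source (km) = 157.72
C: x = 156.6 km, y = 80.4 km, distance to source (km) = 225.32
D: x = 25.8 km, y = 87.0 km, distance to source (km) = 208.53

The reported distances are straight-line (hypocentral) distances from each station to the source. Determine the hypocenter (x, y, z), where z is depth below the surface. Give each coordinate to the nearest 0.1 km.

Each station gives a sphere (x−x_i)² + (y−y_i)² + z² = d_i² (stations at z=0).
Subtracting the A sphere from B and C: z² cancels, leaving linear equations in x and y:
12.8 x − 323.6 y = 38705.22
525.2 x + 22.6 y = 25285.99
Solving: x ≈ 53.202, y ≈ -117.504 km (keep extra digits for the depth step; rounded: 53.2, -117.5).
Then from the A sphere: z² = 247.14² − (x + 106.0)² − (y − 69.1)² with x = 53.202, y = -117.504, so z ≈ 30.197 ≈ 30.2 km.

(53.2, -117.5, 30.2)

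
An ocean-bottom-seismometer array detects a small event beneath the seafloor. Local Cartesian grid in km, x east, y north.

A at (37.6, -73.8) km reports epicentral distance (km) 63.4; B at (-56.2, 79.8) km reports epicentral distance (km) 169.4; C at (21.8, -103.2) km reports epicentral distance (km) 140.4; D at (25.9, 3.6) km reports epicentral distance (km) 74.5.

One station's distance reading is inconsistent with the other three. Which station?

Solve using three stations at a time. Using B, C, D (subtract circle equations pairwise → linear system) gives (x, y) ≈ (99.7, 13.6).
Distances from that point to each station vs reported:
  A: calculated 107.2 vs reported 63.4 → residual 43.8 km
  B: calculated 169.4 vs reported 169.4 → residual 0.0 km
  C: calculated 140.4 vs reported 140.4 → residual 0.0 km
  D: calculated 74.5 vs reported 74.5 → residual 0.0 km
B, C, D are mutually consistent (residuals ≈ 0); A is off by 43.8 km.

A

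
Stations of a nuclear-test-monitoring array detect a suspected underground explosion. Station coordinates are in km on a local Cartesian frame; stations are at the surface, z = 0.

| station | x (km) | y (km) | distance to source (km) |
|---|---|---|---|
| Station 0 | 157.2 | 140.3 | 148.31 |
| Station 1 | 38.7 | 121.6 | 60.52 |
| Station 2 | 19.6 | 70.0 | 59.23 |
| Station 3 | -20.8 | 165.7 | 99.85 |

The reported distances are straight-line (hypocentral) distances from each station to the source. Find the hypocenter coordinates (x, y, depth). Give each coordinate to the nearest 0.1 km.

Each station gives a sphere (x−x_i)² + (y−y_i)² + z² = d_i² (stations at z=0).
Subtracting the Station 0 sphere from Station 1 and Station 2: z² cancels, leaving linear equations in x and y:
-237.0 x − 37.4 y = -9778.49
-275.2 x − 140.6 y = -20624.11
Solving: x ≈ 26.206, y ≈ 95.393 km (keep extra digits for the depth step; rounded: 26.2, 95.4).
Then from the Station 0 sphere: z² = 148.31² − (x − 157.2)² − (y − 140.3)² with x = 26.206, y = 95.393, so z ≈ 53.102 ≈ 53.1 km.
Check against Station 3 (with the unrounded solution): distance 99.86 ≈ 99.85 km. ✓

x ≈ 26.2 km, y ≈ 95.4 km, depth ≈ 53.1 km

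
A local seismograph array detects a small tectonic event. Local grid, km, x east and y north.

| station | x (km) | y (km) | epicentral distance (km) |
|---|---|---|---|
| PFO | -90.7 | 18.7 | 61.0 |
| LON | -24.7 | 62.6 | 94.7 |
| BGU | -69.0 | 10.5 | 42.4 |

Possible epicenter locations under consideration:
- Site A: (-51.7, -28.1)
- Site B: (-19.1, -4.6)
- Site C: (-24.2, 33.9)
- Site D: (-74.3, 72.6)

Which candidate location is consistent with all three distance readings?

Site A

For each candidate, compare |candidate − station| to the reported distance:
Site A: residuals PFO 0.1, LON 0.1, BGU 0.1 → max 0.1 km
Site B: residuals PFO 14.3, LON 27.3, BGU 9.7 → max 27.3 km
Site C: residuals PFO 7.2, LON 66.0, BGU 8.1 → max 66.0 km
Site D: residuals PFO 4.7, LON 44.1, BGU 19.9 → max 44.1 km
Only Site A has all residuals ≈ 0.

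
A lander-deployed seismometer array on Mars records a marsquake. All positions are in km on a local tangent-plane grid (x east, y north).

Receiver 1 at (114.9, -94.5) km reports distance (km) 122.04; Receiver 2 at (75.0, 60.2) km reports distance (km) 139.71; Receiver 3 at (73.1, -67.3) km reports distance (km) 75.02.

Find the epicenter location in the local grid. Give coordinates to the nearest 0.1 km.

(-1.2, -56.9)

Circle about each station: (x − 114.9)² + (y + 94.5)² = 122.04²; (x − 75.0)² + (y − 60.2)² = 139.71²; (x − 73.1)² + (y + 67.3)² = 75.02².
Subtracting pairs of circle equations eliminates x²+y² and gives linear equations (the radical axes):
-79.8 x + 309.4 y = -17508.34
-83.6 x + 54.4 y = -2993.60
Solving the 2×2 system: x ≈ -1.2, y ≈ -56.9 km.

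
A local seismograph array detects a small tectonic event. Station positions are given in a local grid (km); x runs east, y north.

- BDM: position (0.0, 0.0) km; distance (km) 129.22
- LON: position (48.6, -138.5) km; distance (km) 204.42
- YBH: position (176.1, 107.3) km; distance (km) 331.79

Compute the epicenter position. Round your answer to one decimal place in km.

Circle about each station: x² + y² = 129.22²; (x − 48.6)² + (y + 138.5)² = 204.42²; (x − 176.1)² + (y − 107.3)² = 331.79².
Subtracting pairs of circle equations eliminates x²+y² and gives linear equations (the radical axes):
97.2 x − 277.0 y = -3545.52
352.2 x + 214.6 y = -50862.30
Solving the 2×2 system: x ≈ -125.4, y ≈ -31.2 km.

-125.4 km east, -31.2 km north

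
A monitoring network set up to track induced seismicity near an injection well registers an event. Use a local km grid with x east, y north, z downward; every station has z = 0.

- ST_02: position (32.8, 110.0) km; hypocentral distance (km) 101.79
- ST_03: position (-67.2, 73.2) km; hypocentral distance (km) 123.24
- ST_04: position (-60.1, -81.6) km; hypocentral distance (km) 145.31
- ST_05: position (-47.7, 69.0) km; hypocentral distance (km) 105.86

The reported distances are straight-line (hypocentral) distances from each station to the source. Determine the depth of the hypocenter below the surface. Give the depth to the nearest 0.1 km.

46.4 km

Each station gives a sphere (x−x_i)² + (y−y_i)² + z² = d_i² (stations at z=0).
Subtracting the ST_02 sphere from ST_03 and ST_04: z² cancels, leaving linear equations in x and y:
-200.0 x − 73.6 y = -8128.65
-185.8 x − 383.2 y = -13659.06
Solving: x ≈ 33.504, y ≈ 19.400 km (keep extra digits for the depth step; rounded: 33.5, 19.4).
Then from the ST_02 sphere: z² = 101.79² − (x − 32.8)² − (y − 110.0)² with x = 33.504, y = 19.400, so z ≈ 46.393 ≈ 46.4 km.
Check against ST_05 (with the unrounded solution): distance 105.86 ≈ 105.86 km. ✓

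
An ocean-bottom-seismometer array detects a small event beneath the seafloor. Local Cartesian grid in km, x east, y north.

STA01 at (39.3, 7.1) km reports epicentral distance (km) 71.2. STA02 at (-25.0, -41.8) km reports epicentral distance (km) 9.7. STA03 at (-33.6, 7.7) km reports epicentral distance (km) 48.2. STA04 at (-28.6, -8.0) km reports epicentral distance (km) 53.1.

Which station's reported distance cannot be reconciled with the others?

STA04

Solve using three stations at a time. Using STA01, STA02, STA03 (subtract circle equations pairwise → linear system) gives (x, y) ≈ (-16.4, -37.3).
Distances from that point to each station vs reported:
  STA01: calculated 71.2 vs reported 71.2 → residual 0.0 km
  STA02: calculated 9.7 vs reported 9.7 → residual 0.0 km
  STA03: calculated 48.2 vs reported 48.2 → residual 0.0 km
  STA04: calculated 31.8 vs reported 53.1 → residual 21.3 km
STA01, STA02, STA03 are mutually consistent (residuals ≈ 0); STA04 is off by 21.3 km.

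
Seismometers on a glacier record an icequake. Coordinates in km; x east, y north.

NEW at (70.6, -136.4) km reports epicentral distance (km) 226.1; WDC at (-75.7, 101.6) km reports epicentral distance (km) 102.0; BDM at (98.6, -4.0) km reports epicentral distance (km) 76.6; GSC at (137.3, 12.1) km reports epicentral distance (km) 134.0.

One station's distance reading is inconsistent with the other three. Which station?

BDM

Solve using three stations at a time. Using NEW, WDC, GSC (subtract circle equations pairwise → linear system) gives (x, y) ≈ (24.9, 85.0).
Distances from that point to each station vs reported:
  NEW: calculated 226.1 vs reported 226.1 → residual 0.0 km
  WDC: calculated 102.0 vs reported 102.0 → residual 0.0 km
  BDM: calculated 115.6 vs reported 76.6 → residual 39.0 km
  GSC: calculated 134.0 vs reported 134.0 → residual 0.0 km
NEW, WDC, GSC are mutually consistent (residuals ≈ 0); BDM is off by 39.0 km.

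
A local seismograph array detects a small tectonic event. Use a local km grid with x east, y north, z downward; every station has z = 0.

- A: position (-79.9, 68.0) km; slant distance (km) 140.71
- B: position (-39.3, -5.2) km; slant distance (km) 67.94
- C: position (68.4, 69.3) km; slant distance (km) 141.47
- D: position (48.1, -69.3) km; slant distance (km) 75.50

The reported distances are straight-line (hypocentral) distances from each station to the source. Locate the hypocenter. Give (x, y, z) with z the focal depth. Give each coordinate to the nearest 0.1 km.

(-5.5, -42.3, 45.8)

Each station gives a sphere (x−x_i)² + (y−y_i)² + z² = d_i² (stations at z=0).
Subtracting the A sphere from B and C: z² cancels, leaving linear equations in x and y:
81.2 x − 146.4 y = 5746.98
296.6 x + 2.6 y = -1741.42
Solving: x ≈ -5.500, y ≈ -42.306 km (keep extra digits for the depth step; rounded: -5.5, -42.3).
Then from the A sphere: z² = 140.71² − (x + 79.9)² − (y − 68.0)² with x = -5.500, y = -42.306, so z ≈ 45.788 ≈ 45.8 km.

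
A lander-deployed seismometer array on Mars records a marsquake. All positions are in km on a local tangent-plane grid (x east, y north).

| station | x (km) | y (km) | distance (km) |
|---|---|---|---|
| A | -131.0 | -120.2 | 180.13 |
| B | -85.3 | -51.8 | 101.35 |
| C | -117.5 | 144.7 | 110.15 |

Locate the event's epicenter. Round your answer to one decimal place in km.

(-65.5, 47.6)

Circle about each station: (x + 131.0)² + (y + 120.2)² = 180.13²; (x + 85.3)² + (y + 51.8)² = 101.35²; (x + 117.5)² + (y − 144.7)² = 110.15².
Subtracting pairs of circle equations eliminates x²+y² and gives linear equations (the radical axes):
91.4 x + 136.8 y = 525.28
27.0 x + 529.8 y = 23449.09
Solving the 2×2 system: x ≈ -65.5, y ≈ 47.6 km.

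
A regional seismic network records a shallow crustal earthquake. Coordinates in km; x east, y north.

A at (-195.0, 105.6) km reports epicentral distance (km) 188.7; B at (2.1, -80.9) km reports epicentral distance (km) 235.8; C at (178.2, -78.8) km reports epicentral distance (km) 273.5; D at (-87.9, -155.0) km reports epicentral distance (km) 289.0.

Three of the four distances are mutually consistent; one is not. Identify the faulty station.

Solve using three stations at a time. Using A, C, D (subtract circle equations pairwise → linear system) gives (x, y) ≈ (-7.0, 122.5).
Distances from that point to each station vs reported:
  A: calculated 188.7 vs reported 188.7 → residual 0.0 km
  B: calculated 203.6 vs reported 235.8 → residual 32.2 km
  C: calculated 273.5 vs reported 273.5 → residual 0.0 km
  D: calculated 289.0 vs reported 289.0 → residual 0.0 km
A, C, D are mutually consistent (residuals ≈ 0); B is off by 32.2 km.

B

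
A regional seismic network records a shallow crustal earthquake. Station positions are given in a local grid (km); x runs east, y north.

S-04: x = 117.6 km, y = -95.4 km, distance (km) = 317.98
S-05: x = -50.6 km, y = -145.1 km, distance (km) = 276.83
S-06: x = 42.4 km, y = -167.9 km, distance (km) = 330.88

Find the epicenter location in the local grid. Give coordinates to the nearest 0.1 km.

Circle about each station: (x − 117.6)² + (y + 95.4)² = 317.98²; (x + 50.6)² + (y + 145.1)² = 276.83²; (x − 42.4)² + (y + 167.9)² = 330.88².
Subtracting the S-04 equation from the S-05 and S-06 equations removes the quadratic terms:
-336.4 x − 99.4 y = 25159.88
-150.4 x − 145.0 y = -1313.04
Solving the 2×2 system: x ≈ -111.7, y ≈ 124.9 km.

x ≈ -111.7 km, y ≈ 124.9 km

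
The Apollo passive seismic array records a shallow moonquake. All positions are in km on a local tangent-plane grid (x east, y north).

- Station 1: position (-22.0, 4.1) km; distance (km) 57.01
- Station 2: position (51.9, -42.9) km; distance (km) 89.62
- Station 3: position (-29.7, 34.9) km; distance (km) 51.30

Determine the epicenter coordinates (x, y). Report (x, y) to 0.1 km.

x ≈ 21.2 km, y ≈ 41.3 km

Circle about each station: (x + 22.0)² + (y − 4.1)² = 57.01²; (x − 51.9)² + (y + 42.9)² = 89.62²; (x + 29.7)² + (y − 34.9)² = 51.30².
Subtracting pairs of circle equations eliminates x²+y² and gives linear equations (the radical axes):
147.8 x − 94.0 y = -748.39
-15.4 x + 61.6 y = 2217.74
Solving the 2×2 system: x ≈ 21.2, y ≈ 41.3 km.
Check against Station 1 (with the unrounded x, y): √((x + 22.0)²+(y − 4.1)²) = 57.02 ≈ 57.01 km. ✓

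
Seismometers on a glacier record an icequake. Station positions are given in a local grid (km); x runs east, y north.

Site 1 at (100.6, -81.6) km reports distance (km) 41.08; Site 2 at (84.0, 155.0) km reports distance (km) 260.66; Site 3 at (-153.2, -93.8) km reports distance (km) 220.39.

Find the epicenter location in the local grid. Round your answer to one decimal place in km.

Circle about each station: (x − 100.6)² + (y + 81.6)² = 41.08²; (x − 84.0)² + (y − 155.0)² = 260.66²; (x + 153.2)² + (y + 93.8)² = 220.39².
Subtracting pairs of circle equations eliminates x²+y² and gives linear equations (the radical axes):
-33.2 x + 473.2 y = -51953.99
-507.6 x − 24.4 y = -31394.43
Solving the 2×2 system: x ≈ 66.9, y ≈ -105.1 km.

x ≈ 66.9 km, y ≈ -105.1 km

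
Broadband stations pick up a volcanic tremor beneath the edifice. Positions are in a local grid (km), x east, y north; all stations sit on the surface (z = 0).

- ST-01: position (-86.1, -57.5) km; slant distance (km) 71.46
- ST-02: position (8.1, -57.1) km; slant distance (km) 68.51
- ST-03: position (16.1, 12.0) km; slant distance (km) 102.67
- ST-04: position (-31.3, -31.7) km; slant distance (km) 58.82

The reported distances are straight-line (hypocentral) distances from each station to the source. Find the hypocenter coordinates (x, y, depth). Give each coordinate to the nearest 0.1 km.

(-36.8, -59.2, 51.7)

Each station gives a sphere (x−x_i)² + (y−y_i)² + z² = d_i² (stations at z=0).
Subtracting the ST-01 sphere from ST-02 and ST-03: z² cancels, leaving linear equations in x and y:
188.4 x + 0.8 y = -6980.53
204.4 x + 139.0 y = -15750.85
Solving: x ≈ -36.800, y ≈ -59.201 km (keep extra digits for the depth step; rounded: -36.8, -59.2).
Then from the ST-01 sphere: z² = 71.46² − (x + 86.1)² − (y + 57.5)² with x = -36.800, y = -59.201, so z ≈ 51.702 ≈ 51.7 km.
Check against ST-04 (with the unrounded solution): distance 58.82 ≈ 58.82 km. ✓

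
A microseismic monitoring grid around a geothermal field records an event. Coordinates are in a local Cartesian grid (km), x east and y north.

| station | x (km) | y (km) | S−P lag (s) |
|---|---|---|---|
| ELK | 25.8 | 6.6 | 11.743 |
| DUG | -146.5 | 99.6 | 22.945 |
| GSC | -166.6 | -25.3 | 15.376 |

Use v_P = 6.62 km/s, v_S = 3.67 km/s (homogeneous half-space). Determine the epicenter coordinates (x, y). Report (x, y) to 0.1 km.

Distance from S−P lag: d = Δt · v_P v_S / (v_P − v_S) = Δt · (6.62·3.67)/(6.62−3.67) ≈ 8.2357·Δt.
So d_ELK = 96.71, d_DUG = 188.97, d_GSC = 126.63 km.
Circle about each station: (x − 25.8)² + (y − 6.6)² = 96.71²; (x + 146.5)² + (y − 99.6)² = 188.97²; (x + 166.6)² + (y + 25.3)² = 126.63².
Subtracting the ELK equation from the DUG and GSC equations removes the quadratic terms:
-344.6 x + 186.0 y = 4316.37
-384.8 x − 63.8 y = 21004.12
Solving the 2×2 system: x ≈ -44.7, y ≈ -59.6 km.
Check against ELK (with the unrounded x, y): √((x − 25.8)²+(y − 6.6)²) = 96.72 ≈ 96.71 km. ✓

x ≈ -44.7 km, y ≈ -59.6 km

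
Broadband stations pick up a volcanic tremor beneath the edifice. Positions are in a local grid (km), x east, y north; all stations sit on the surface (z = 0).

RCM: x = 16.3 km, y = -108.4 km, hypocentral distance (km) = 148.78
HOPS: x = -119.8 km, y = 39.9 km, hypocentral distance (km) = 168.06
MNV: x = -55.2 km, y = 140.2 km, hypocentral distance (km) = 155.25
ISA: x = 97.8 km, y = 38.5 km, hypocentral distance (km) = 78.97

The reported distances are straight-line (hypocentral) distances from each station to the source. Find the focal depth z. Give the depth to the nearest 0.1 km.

z ≈ 52.4 km

Each station gives a sphere (x−x_i)² + (y−y_i)² + z² = d_i² (stations at z=0).
Subtracting the RCM sphere from HOPS and MNV: z² cancels, leaving linear equations in x and y:
-272.2 x + 296.6 y = -2180.88
-143.0 x + 497.2 y = 8719.76
Solving: x ≈ 39.501, y ≈ 28.899 km (keep extra digits for the depth step; rounded: 39.5, 28.9).
Then from the RCM sphere: z² = 148.78² − (x − 16.3)² − (y + 108.4)² with x = 39.501, y = 28.899, so z ≈ 52.404 ≈ 52.4 km.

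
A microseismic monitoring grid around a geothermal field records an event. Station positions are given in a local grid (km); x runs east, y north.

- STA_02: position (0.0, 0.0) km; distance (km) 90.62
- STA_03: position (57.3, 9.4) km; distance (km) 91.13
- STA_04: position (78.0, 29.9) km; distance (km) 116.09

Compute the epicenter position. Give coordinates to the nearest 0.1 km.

Circle about each station: x² + y² = 90.62²; (x − 57.3)² + (y − 9.4)² = 91.13²; (x − 78.0)² + (y − 29.9)² = 116.09².
Subtracting pairs of circle equations eliminates x²+y² and gives linear equations (the radical axes):
114.6 x + 18.8 y = 3278.96
156.0 x + 59.8 y = 1713.11
Solving the 2×2 system: x ≈ 41.8, y ≈ -80.4 km.

41.8 km east, -80.4 km north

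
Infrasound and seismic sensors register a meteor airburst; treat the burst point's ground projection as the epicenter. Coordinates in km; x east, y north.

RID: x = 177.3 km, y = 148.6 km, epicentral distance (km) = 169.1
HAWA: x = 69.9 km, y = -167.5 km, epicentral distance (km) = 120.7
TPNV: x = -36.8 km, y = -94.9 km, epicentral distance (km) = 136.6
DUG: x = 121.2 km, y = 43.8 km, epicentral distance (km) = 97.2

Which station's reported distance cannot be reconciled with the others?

RID

Solve using three stations at a time. Using HAWA, TPNV, DUG (subtract circle equations pairwise → linear system) gives (x, y) ≈ (91.8, -48.8).
Distances from that point to each station vs reported:
  RID: calculated 215.1 vs reported 169.1 → residual 46.0 km
  HAWA: calculated 120.7 vs reported 120.7 → residual 0.0 km
  TPNV: calculated 136.6 vs reported 136.6 → residual 0.0 km
  DUG: calculated 97.2 vs reported 97.2 → residual 0.0 km
HAWA, TPNV, DUG are mutually consistent (residuals ≈ 0); RID is off by 46.0 km.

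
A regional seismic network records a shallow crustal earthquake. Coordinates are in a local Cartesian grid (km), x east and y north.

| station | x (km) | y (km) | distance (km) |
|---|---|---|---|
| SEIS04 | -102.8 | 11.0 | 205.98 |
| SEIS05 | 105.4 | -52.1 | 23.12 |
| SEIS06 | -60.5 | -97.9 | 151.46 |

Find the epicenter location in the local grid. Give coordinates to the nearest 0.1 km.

(87.8, -67.1)

Circle about each station: (x + 102.8)² + (y − 11.0)² = 205.98²; (x − 105.4)² + (y + 52.1)² = 23.12²; (x + 60.5)² + (y + 97.9)² = 151.46².
Subtracting the SEIS04 equation from the SEIS05 and SEIS06 equations removes the quadratic terms:
416.4 x − 126.2 y = 45027.96
84.6 x − 217.8 y = 22043.45
Solving the 2×2 system: x ≈ 87.8, y ≈ -67.1 km.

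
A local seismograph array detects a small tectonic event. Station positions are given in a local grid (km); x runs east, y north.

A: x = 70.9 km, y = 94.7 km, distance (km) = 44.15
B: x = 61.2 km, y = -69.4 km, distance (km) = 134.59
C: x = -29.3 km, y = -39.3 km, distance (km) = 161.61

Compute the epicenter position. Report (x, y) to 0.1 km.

Circle about each station: (x − 70.9)² + (y − 94.7)² = 44.15²; (x − 61.2)² + (y + 69.4)² = 134.59²; (x + 29.3)² + (y + 39.3)² = 161.61².
Subtracting pairs of circle equations eliminates x²+y² and gives linear equations (the radical axes):
-19.4 x − 328.2 y = -21598.35
-200.4 x − 268.0 y = -35760.49
Solving the 2×2 system: x ≈ 98.2, y ≈ 60.0 km.

x ≈ 98.2 km, y ≈ 60.0 km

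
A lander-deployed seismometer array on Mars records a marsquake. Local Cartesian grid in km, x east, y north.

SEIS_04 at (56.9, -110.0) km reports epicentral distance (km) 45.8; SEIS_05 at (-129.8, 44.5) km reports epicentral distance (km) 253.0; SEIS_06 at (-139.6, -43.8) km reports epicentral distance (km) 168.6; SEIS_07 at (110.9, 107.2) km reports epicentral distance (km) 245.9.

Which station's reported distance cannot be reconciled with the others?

SEIS_05

Solve using three stations at a time. Using SEIS_04, SEIS_06, SEIS_07 (subtract circle equations pairwise → linear system) gives (x, y) ≈ (11.8, -117.9).
Distances from that point to each station vs reported:
  SEIS_04: calculated 45.7 vs reported 45.8 → residual 0.1 km
  SEIS_05: calculated 215.5 vs reported 253.0 → residual 37.5 km
  SEIS_06: calculated 168.6 vs reported 168.6 → residual 0.0 km
  SEIS_07: calculated 245.9 vs reported 245.9 → residual 0.0 km
SEIS_04, SEIS_06, SEIS_07 are mutually consistent (residuals ≈ 0); SEIS_05 is off by 37.5 km.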